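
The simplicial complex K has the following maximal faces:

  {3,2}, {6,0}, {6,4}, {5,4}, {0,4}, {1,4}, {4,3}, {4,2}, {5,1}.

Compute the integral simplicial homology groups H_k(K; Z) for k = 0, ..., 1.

Order the vertices as 0 < 1 < 2 < 3 < 4 < 5 < 6. Listing each simplex with vertices in this order, K has dimension 1 with simplices:

  0-simplices (7): [0], [1], [2], [3], [4], [5], [6]
  1-simplices (9): [0,4], [0,6], [1,4], [1,5], [2,3], [2,4], [3,4], [4,5], [4,6]

so the chain groups are C_0 ≅ Z^7, C_1 ≅ Z^9.

The boundary map ∂_1: C_1 → C_0 maps an edge to its endpoints' difference, ∂[p,q] = q − p.
The resulting 7×9 matrix has rank 6, and its Smith normal form has invariant factors (1,1,1,1,1,1).

Reading off H_k = ker ∂_k / im ∂_{k+1}:

  H_0: rank C_0 − rank ∂_1 = 7 − 6 = 1, and the invariant factors of ∂_1 are all 1, so H_0 ≅ Z.
  H_1: rank ker ∂_1 − rank ∂_2 = (9 − 6) − 0 = 3, and there is no ∂_2, so H_1 ≅ Z^3.

As a check, the Euler characteristic is 7 − 9 = -2, which agrees with 1 − 3 = -2.
(K is a triangulation of a wedge of 3 circles.)

H_0 = Z,  H_1 = Z^3.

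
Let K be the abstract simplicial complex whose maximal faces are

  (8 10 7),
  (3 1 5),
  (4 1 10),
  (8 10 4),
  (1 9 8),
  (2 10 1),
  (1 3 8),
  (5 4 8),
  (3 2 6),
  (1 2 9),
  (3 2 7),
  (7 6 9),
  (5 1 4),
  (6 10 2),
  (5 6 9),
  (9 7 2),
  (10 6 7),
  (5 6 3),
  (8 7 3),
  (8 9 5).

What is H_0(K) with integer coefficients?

H_0 = Z.

Take the total order 1 < 2 < 3 < 4 < 5 < 6 < 7 < 8 < 9 < 10 on the vertex set. Then K (dimension 2) consists of the simplices:

  0-simplices (10): [1], [2], [3], [4], [5], [6], [7], [8], [9], [10]
  1-simplices (30): (30 of them)
  2-simplices (20): (20 of them)

so the chain groups are C_0 ≅ Z^10, C_1 ≅ Z^30, C_2 ≅ Z^20.

∂_1: C_1 → C_0 is given by ∂[p,q] = [q] − [p].
The resulting 10×30 matrix has rank 9, and its Smith normal form has invariant factors (1,1,1,1,1,1,1,1,1).

The boundary map ∂_2: C_2 → C_1 sends each 2-simplex [p,q,r] to [q,r] − [p,r] + [p,q]. For instance
  ∂[1,8,9] = [8,9] − [1,9] + [1,8],
  ∂[4,5,8] = [5,8] − [4,8] + [4,5].
As a 30×20 matrix over Z this has rank 20, with invariant factors (1,1,1,1,1,1,1,1,1,1,1,1,1,1,1,1,1,1,1,2).

Reading off H_k = ker ∂_k / im ∂_{k+1}:

  H_0: rank C_0 − rank ∂_1 = 10 − 9 = 1, and the invariant factors of ∂_1 are all 1, so H_0 ≅ Z.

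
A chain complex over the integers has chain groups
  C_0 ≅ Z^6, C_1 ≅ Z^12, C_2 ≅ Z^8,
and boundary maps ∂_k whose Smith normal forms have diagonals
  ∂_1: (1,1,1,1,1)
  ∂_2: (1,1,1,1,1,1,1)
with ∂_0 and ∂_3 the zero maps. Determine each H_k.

H_0 ≅ Z,  H_1 = 0,  H_2 ≅ Z.

H_0: b_0 = 6 − 0 − 5 = 1; torsion from ∂_1 factors > 1: none. So H_0 ≅ Z.
H_1: b_1 = 12 − 5 − 7 = 0; torsion from ∂_2 factors > 1: none. So H_1 ≅ 0.
H_2: b_2 = 8 − 7 − 0 = 1; torsion from ∂_3 factors > 1: none. So H_2 ≅ Z.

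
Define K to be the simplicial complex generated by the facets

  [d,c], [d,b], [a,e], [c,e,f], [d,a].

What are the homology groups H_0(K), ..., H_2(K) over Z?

Fix the vertex order a < b < c < d < e < f and write every simplex with vertices in increasing order. Then dim K = 2 and the simplices of K are:

  0-simplices (6): a, b, c, d, e, f
  1-simplices (7): ad, ae, bd, cd, ce, cf, ef
  2-simplices (1): cef

so the chain groups are C_0 ≅ Z^6, C_1 ≅ Z^7, C_2 ≅ Z^1.

∂_1: C_1 → C_0 is given by ∂[p,q] = [q] − [p].
The 6×7 boundary matrix has rank 5 and Smith normal form diag(1,1,1,1,1).

Boundary ∂_2: C_2 → C_1 maps a triangle to the signed sum of its edges. For instance
  ∂cef = ef − cf + ce.
The 7×1 boundary matrix has rank 1 and Smith normal form diag(1).

Now H_k = ker ∂_k / im ∂_{k+1}, so:

  H_0: rank C_0 − rank ∂_1 = 6 − 5 = 1, and the invariant factors of ∂_1 are all 1, so H_0 ≅ Z.
  H_1: rank ker ∂_1 − rank ∂_2 = (7 − 5) − 1 = 1, and the invariant factors of ∂_2 are all 1, so H_1 ≅ Z.
  H_2: rank ker ∂_2 − rank ∂_3 = (1 − 1) − 0 = 0, and there is no ∂_3, so H_2 ≅ 0.

H_0 ≅ Z,  H_1 ≅ Z,  H_2 = 0.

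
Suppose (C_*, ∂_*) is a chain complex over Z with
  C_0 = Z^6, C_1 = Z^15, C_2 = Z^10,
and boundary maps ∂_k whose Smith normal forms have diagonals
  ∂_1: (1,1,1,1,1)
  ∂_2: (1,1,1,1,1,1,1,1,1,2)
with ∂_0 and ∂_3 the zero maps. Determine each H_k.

H_0: b_0 = 6 − 0 − 5 = 1; torsion from ∂_1 factors > 1: none. So H_0 = Z.
H_1: b_1 = 15 − 5 − 10 = 0; torsion from ∂_2 factors > 1: [2]. So H_1 = Z/2Z.
H_2: b_2 = 10 − 10 − 0 = 0; torsion from ∂_3 factors > 1: none. So H_2 = 0.

H_0 = Z,  H_1 = Z/2Z,  H_2 = 0.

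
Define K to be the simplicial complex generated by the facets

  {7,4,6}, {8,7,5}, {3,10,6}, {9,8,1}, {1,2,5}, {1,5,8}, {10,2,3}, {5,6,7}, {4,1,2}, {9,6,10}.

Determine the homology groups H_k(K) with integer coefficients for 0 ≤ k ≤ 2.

H_0 ≅ Z,  H_1 ≅ Z^3,  H_2 = 0.

K has 10 vertices, 22 edges, 10 triangles.
rank ∂_0 = 0, rank ∂_1 = 9 ⇒ b_0 = 10 − 0 − 9 = 1; all invariant factors of ∂_1 are 1 so no torsion. So H_0 = Z.
rank ∂_1 = 9, rank ∂_2 = 10 ⇒ b_1 = 22 − 9 − 10 = 3; all invariant factors of ∂_2 are 1 so no torsion. So H_1 = Z^3.
rank ∂_2 = 10, rank ∂_3 = 0 ⇒ b_2 = 10 − 10 − 0 = 0. So H_2 = 0.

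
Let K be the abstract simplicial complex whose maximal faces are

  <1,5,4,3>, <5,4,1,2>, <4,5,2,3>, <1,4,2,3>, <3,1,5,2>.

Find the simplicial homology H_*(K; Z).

H_0 = Z,  H_1 = 0,  H_2 = 0,  H_3 = Z.

Order the vertices as 1 < 2 < 3 < 4 < 5. Listing each simplex with vertices in this order, K has dimension 3 with simplices:

  0-simplices (5): [1], [2], [3], [4], [5]
  1-simplices (10): [1,2], [1,3], [1,4], [1,5], [2,3], [2,4], [2,5], [3,4], [3,5], [4,5]
  2-simplices (10): [1,2,3], [1,2,4], [1,2,5], [1,3,4], [1,3,5], [1,4,5], [2,3,4], [2,3,5], [2,4,5], [3,4,5]
  3-simplices (5): [1,2,3,4], [1,2,3,5], [1,2,4,5], [1,3,4,5], [2,3,4,5]

giving chain groups C_0 ≅ Z^5, C_1 ≅ Z^10, C_2 ≅ Z^10, C_3 ≅ Z^5.

The boundary map ∂_1: C_1 → C_0 sends each edge [p,q] (with p < q) to q − p. For instance
  ∂[3,5] = [5] − [3].
As a 5×10 matrix over Z this has rank 4, with invariant factors (1,1,1,1).

Boundary ∂_2: C_2 → C_1 acts by ∂[p,q,r] = [q,r] − [p,r] + [p,q]. For instance
  ∂[1,2,3] = [2,3] − [1,3] + [1,2],
  ∂[1,2,4] = [2,4] − [1,4] + [1,2].
As a 10×10 matrix over Z this has rank 6, with invariant factors (1,1,1,1,1,1).

Boundary ∂_3: C_3 → C_2 sends each 3-simplex σ to the alternating sum Σ_i (−1)^i (σ with its i-th vertex removed). For instance
  ∂[1,2,3,4] = [2,3,4] − [1,3,4] + [1,2,4] − [1,2,3],
  ∂[1,2,4,5] = [2,4,5] − [1,4,5] + [1,2,5] − [1,2,4].
The 10×5 boundary matrix has rank 4 and Smith normal form diag(1,1,1,1).

From H_k ≅ ker(∂_k) / im(∂_{k+1}) we obtain:

  H_0: rank C_0 − rank ∂_1 = 5 − 4 = 1, and the invariant factors of ∂_1 are all 1, so H_0 ≅ Z.
  H_1: rank ker ∂_1 − rank ∂_2 = (10 − 4) − 6 = 0, and the invariant factors of ∂_2 are all 1, so H_1 ≅ 0.
  H_2: rank ker ∂_2 − rank ∂_3 = (10 − 6) − 4 = 0, and the invariant factors of ∂_3 are all 1, so H_2 ≅ 0.
  H_3: rank ker ∂_3 − rank ∂_4 = (5 − 4) − 0 = 1, and there is no ∂_4, so H_3 ≅ Z.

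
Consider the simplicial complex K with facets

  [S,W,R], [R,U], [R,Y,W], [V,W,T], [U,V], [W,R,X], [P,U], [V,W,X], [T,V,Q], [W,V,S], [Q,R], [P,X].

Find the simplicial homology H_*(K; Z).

H_0 ≅ Z,  H_1 ≅ Z^3,  H_2 = 0.

Take the total order P < Q < R < S < T < U < V < W < X < Y on the vertex set. Then K (dimension 2) consists of the simplices:

  0-simplices (10): P, Q, R, S, T, U, V, W, X, Y
  1-simplices (19): PU, PX, QR, QT, QV, RS, RU, RW, RX, RY, SV, SW, TV, TW, UV, VW, VX, WX, WY
  2-simplices (7): QTV, RSW, RWX, RWY, SVW, TVW, VWX

giving chain groups C_0 ≅ Z^10, C_1 ≅ Z^19, C_2 ≅ Z^7.

∂_1: C_1 → C_0 maps an edge to its endpoints' difference, ∂[p,q] = q − p. For instance
  ∂RU = U − R.
The 10×19 boundary matrix has rank 9 and Smith normal form diag(1,1,1,1,1,1,1,1,1).

∂_2: C_2 → C_1 sends each 2-simplex [p,q,r] to [q,r] − [p,r] + [p,q]. For instance
  ∂TVW = VW − TW + TV,
  ∂RWX = WX − RX + RW.
The resulting 19×7 matrix has rank 7, and its Smith normal form has invariant factors (1,1,1,1,1,1,1).

Now H_k = ker ∂_k / im ∂_{k+1}, so:

  H_0: rank C_0 − rank ∂_1 = 10 − 9 = 1, and the invariant factors of ∂_1 are all 1, so H_0 ≅ Z.
  H_1: rank ker ∂_1 − rank ∂_2 = (19 − 9) − 7 = 3, and the invariant factors of ∂_2 are all 1, so H_1 ≅ Z^3.
  H_2: rank ker ∂_2 − rank ∂_3 = (7 − 7) − 0 = 0, and there is no ∂_3, so H_2 ≅ 0.

As a check, the Euler characteristic is 10 − 19 + 7 = -2, which agrees with 1 − 3 + 0 = -2.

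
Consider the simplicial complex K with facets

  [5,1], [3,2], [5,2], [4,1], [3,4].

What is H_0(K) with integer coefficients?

Order the vertices as 1 < 2 < 3 < 4 < 5. Listing each simplex with vertices in this order, K has dimension 1 with simplices:

  0-simplices (5): [1], [2], [3], [4], [5]
  1-simplices (5): [1,4], [1,5], [2,3], [2,5], [3,4]

Hence C_0 ≅ Z^5, C_1 ≅ Z^5.

∂_1: C_1 → C_0 maps an edge to its endpoints' difference, ∂[p,q] = q − p.
This gives a 5×5 integer matrix of rank 4; reducing to Smith normal form yields diagonal entries (1,1,1,1).

Reading off H_k = ker ∂_k / im ∂_{k+1}:

  H_0: rank C_0 − rank ∂_1 = 5 − 4 = 1, and the invariant factors of ∂_1 are all 1, so H_0 ≅ Z.

H_0 ≅ Z.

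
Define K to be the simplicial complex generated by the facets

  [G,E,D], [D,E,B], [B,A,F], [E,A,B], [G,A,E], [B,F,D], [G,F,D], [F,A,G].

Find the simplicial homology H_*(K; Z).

H_0 ≅ Z,  H_1 = 0,  H_2 ≅ Z.

We work with the vertex ordering A < B < D < E < F < G. The simplices of K, each written with vertices in increasing order, are:

  0-simplices (6): A, B, D, E, F, G
  1-simplices (12): AB, AE, AF, AG, BD, BE, BF, DE, DF, DG, EG, FG
  2-simplices (8): ABE, ABF, AEG, AFG, BDE, BDF, DEG, DFG

so the chain groups are C_0 ≅ Z^6, C_1 ≅ Z^12, C_2 ≅ Z^8.

Boundary ∂_1: C_1 → C_0 sends each edge [p,q] (with p < q) to q − p. For instance
  ∂DE = E − D.
This gives a 6×12 integer matrix of rank 5; reducing to Smith normal form yields diagonal entries (1,1,1,1,1).

∂_2: C_2 → C_1 sends each 2-simplex [p,q,r] to [q,r] − [p,r] + [p,q]. For instance
  ∂BDF = DF − BF + BD,
  ∂ABE = BE − AE + AB.
This gives a 12×8 integer matrix of rank 7; reducing to Smith normal form yields diagonal entries (1,1,1,1,1,1,1).

Now H_k = ker ∂_k / im ∂_{k+1}, so:

  H_0: rank C_0 − rank ∂_1 = 6 − 5 = 1, and the invariant factors of ∂_1 are all 1, so H_0 ≅ Z.
  H_1: rank ker ∂_1 − rank ∂_2 = (12 − 5) − 7 = 0, and the invariant factors of ∂_2 are all 1, so H_1 ≅ 0.
  H_2: rank ker ∂_2 − rank ∂_3 = (8 − 7) − 0 = 1, and there is no ∂_3, so H_2 ≅ Z.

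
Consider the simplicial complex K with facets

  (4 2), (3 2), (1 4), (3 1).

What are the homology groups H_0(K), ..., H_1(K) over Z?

H_0 = Z,  H_1 = Z.

Take the total order 1 < 2 < 3 < 4 on the vertex set. Then K (dimension 1) consists of the simplices:

  0-simplices (4): [1], [2], [3], [4]
  1-simplices (4): [1,3], [1,4], [2,3], [2,4]

so the chain groups are C_0 ≅ Z^4, C_1 ≅ Z^4.

∂_1: C_1 → C_0 maps an edge to its endpoints' difference, ∂[p,q] = q − p.
The 4×4 boundary matrix has rank 3 and Smith normal form diag(1,1,1).

Reading off H_k = ker ∂_k / im ∂_{k+1}:

  H_0: rank C_0 − rank ∂_1 = 4 − 3 = 1, and the invariant factors of ∂_1 are all 1, so H_0 ≅ Z.
  H_1: rank ker ∂_1 − rank ∂_2 = (4 − 3) − 0 = 1, and there is no ∂_2, so H_1 ≅ Z.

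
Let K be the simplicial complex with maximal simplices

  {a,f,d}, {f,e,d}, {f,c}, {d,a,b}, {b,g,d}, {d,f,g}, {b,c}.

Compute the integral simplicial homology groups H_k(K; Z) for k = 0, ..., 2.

H_0 ≅ Z,  H_1 ≅ Z,  H_2 = 0.

Take the total order a < b < c < d < e < f < g on the vertex set. Then K (dimension 2) consists of the simplices:

  0-simplices (7): a, b, c, d, e, f, g
  1-simplices (12): ab, ad, af, bc, bd, bg, cf, de, df, dg, ef, fg
  2-simplices (5): abd, adf, bdg, def, dfg

Hence C_0 ≅ Z^7, C_1 ≅ Z^12, C_2 ≅ Z^5.

The boundary map ∂_1: C_1 → C_0 is given by ∂[p,q] = [q] − [p]. For instance
  ∂ef = f − e.
As a 7×12 matrix over Z this has rank 6, with invariant factors (1,1,1,1,1,1).

∂_2: C_2 → C_1 acts by ∂[p,q,r] = [q,r] − [p,r] + [p,q]. For instance
  ∂dfg = fg − dg + df,
  ∂abd = bd − ad + ab.
As a 12×5 matrix over Z this has rank 5, with invariant factors (1,1,1,1,1).

From H_k ≅ ker(∂_k) / im(∂_{k+1}) we obtain:

  H_0: rank C_0 − rank ∂_1 = 7 − 6 = 1, and the invariant factors of ∂_1 are all 1, so H_0 ≅ Z.
  H_1: rank ker ∂_1 − rank ∂_2 = (12 − 6) − 5 = 1, and the invariant factors of ∂_2 are all 1, so H_1 ≅ Z.
  H_2: rank ker ∂_2 − rank ∂_3 = (5 − 5) − 0 = 0, and there is no ∂_3, so H_2 ≅ 0.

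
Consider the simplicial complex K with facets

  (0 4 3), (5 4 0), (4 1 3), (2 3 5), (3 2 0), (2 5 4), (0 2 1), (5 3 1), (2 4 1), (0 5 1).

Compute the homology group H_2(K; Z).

We work with the vertex ordering 0 < 1 < 2 < 3 < 4 < 5. The simplices of K, each written with vertices in increasing order, are:

  0-simplices (6): [0], [1], [2], [3], [4], [5]
  1-simplices (15): [0,1], [0,2], [0,3], [0,4], [0,5], [1,2], [1,3], [1,4], [1,5], [2,3], [2,4], [2,5], [3,4], [3,5], [4,5]
  2-simplices (10): [0,1,2], [0,1,5], [0,2,3], [0,3,4], [0,4,5], [1,2,4], [1,3,4], [1,3,5], [2,3,5], [2,4,5]

so the chain groups are C_0 ≅ Z^6, C_1 ≅ Z^15, C_2 ≅ Z^10.

∂_1: C_1 → C_0 sends each edge [p,q] (with p < q) to q − p. For instance
  ∂[2,4] = [4] − [2].
As a 6×15 matrix over Z this has rank 5, with invariant factors (1,1,1,1,1).

The boundary map ∂_2: C_2 → C_1 sends each 2-simplex [p,q,r] to [q,r] − [p,r] + [p,q]. For instance
  ∂[2,4,5] = [4,5] − [2,5] + [2,4],
  ∂[0,3,4] = [3,4] − [0,4] + [0,3].
The resulting 15×10 matrix has rank 10, and its Smith normal form has invariant factors (1,1,1,1,1,1,1,1,1,2).

Reading off H_k = ker ∂_k / im ∂_{k+1}:

  H_2: rank ker ∂_2 − rank ∂_3 = (10 − 10) − 0 = 0, and there is no ∂_3, so H_2 ≅ 0.

H_2 = 0.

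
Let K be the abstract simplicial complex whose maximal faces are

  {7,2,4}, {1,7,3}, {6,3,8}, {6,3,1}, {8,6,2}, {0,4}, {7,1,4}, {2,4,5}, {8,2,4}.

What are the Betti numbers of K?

b_0 = 1, b_1 = 1, b_2 = 0.

Order the vertices as 0 < 1 < 2 < 3 < 4 < 5 < 6 < 7 < 8. Listing each simplex with vertices in this order, K has dimension 2 with simplices:

  0-simplices (9): [0], [1], [2], [3], [4], [5], [6], [7], [8]
  1-simplices (17): [0,4], [1,3], [1,4], [1,6], [1,7], [2,4], [2,5], [2,6], [2,7], [2,8], [3,6], [3,7], [3,8], [4,5], [4,7], [4,8], [6,8]
  2-simplices (8): [1,3,6], [1,3,7], [1,4,7], [2,4,5], [2,4,7], [2,4,8], [2,6,8], [3,6,8]

so the chain groups are C_0 ≅ Z^9, C_1 ≅ Z^17, C_2 ≅ Z^8.

The boundary map ∂_1: C_1 → C_0 sends each edge [p,q] (with p < q) to q − p. For instance
  ∂[2,4] = [4] − [2].
This gives a 9×17 integer matrix of rank 8; reducing to Smith normal form yields diagonal entries (1,1,1,1,1,1,1,1).

Boundary ∂_2: C_2 → C_1 acts by ∂[p,q,r] = [q,r] − [p,r] + [p,q]. For instance
  ∂[1,4,7] = [4,7] − [1,7] + [1,4],
  ∂[1,3,7] = [3,7] − [1,7] + [1,3].
As a 17×8 matrix over Z this has rank 8, with invariant factors (1,1,1,1,1,1,1,1).

From H_k ≅ ker(∂_k) / im(∂_{k+1}) we obtain:

  H_0: rank C_0 − rank ∂_1 = 9 − 8 = 1, and the invariant factors of ∂_1 are all 1, so H_0 ≅ Z.
  H_1: rank ker ∂_1 − rank ∂_2 = (17 − 8) − 8 = 1, and the invariant factors of ∂_2 are all 1, so H_1 ≅ Z.
  H_2: rank ker ∂_2 − rank ∂_3 = (8 − 8) − 0 = 0, and there is no ∂_3, so H_2 ≅ 0.

As a check, the Euler characteristic is 9 − 17 + 8 = 0, which agrees with 1 − 1 + 0 = 0.

Hence the Betti numbers are b_0 = 1, b_1 = 1, b_2 = 0.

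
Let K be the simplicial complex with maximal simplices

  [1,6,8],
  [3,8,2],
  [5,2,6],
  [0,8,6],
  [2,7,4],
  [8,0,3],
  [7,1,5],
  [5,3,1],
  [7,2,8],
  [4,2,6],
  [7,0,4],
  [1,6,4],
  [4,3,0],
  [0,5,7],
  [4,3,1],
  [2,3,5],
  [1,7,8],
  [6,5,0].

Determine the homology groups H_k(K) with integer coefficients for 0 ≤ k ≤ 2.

H_0 ≅ Z,  H_1 ≅ Z^2,  H_2 ≅ Z.

Take the total order 0 < 1 < 2 < 3 < 4 < 5 < 6 < 7 < 8 on the vertex set. Then K (dimension 2) consists of the simplices:

  0-simplices (9): [0], [1], [2], [3], [4], [5], [6], [7], [8]
  1-simplices (27): (27 of them)
  2-simplices (18): [0,3,4], [0,3,8], [0,4,7], [0,5,6], [0,5,7], [0,6,8], [1,3,4], [1,3,5], [1,4,6], [1,5,7], [1,6,8], [1,7,8], [2,3,5], [2,3,8], [2,4,6], [2,4,7], [2,5,6], [2,7,8]

so the chain groups are C_0 ≅ Z^9, C_1 ≅ Z^27, C_2 ≅ Z^18.

∂_1: C_1 → C_0 sends each edge [p,q] (with p < q) to q − p. For instance
  ∂[6,8] = [8] − [6].
The 9×27 boundary matrix has rank 8 and Smith normal form diag(1,1,1,1,1,1,1,1).

∂_2: C_2 → C_1 maps a triangle to the signed sum of its edges. For instance
  ∂[1,4,6] = [4,6] − [1,6] + [1,4],
  ∂[1,3,5] = [3,5] − [1,5] + [1,3].
This gives a 27×18 integer matrix of rank 17; reducing to Smith normal form yields diagonal entries (1,1,1,1,1,1,1,1,1,1,1,1,1,1,1,1,1).

Computing H_k = (kernel of ∂_k) / (image of ∂_{k+1}):

  H_0: rank C_0 − rank ∂_1 = 9 − 8 = 1, and the invariant factors of ∂_1 are all 1, so H_0 = Z.
  H_1: rank ker ∂_1 − rank ∂_2 = (27 − 8) − 17 = 2, and the invariant factors of ∂_2 are all 1, so H_1 = Z^2.
  H_2: rank ker ∂_2 − rank ∂_3 = (18 − 17) − 0 = 1, and there is no ∂_3, so H_2 = Z.

(K is a triangulation of the torus T^2.)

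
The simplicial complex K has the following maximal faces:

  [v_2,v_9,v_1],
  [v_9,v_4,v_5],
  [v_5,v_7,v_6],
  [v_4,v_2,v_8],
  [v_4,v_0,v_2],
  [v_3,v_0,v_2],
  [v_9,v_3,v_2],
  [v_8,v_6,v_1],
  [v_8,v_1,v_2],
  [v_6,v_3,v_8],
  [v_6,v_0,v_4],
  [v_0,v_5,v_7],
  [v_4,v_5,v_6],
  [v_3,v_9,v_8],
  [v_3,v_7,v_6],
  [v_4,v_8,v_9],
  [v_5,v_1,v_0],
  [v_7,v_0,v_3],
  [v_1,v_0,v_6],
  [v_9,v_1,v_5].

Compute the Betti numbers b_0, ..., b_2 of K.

b_0 = 1, b_1 = 1, b_2 = 0.

Take the total order v_0 < v_1 < v_2 < v_3 < v_4 < v_5 < v_6 < v_7 < v_8 < v_9 on the vertex set. Then K (dimension 2) consists of the simplices:

  0-simplices (10): [v_0], [v_1], [v_2], [v_3], [v_4], [v_5], [v_6], [v_7], [v_8], [v_9]
  1-simplices (30): (30 of them)
  2-simplices (20): (20 of them)

Hence C_0 ≅ Z^10, C_1 ≅ Z^30, C_2 ≅ Z^20.

Boundary ∂_1: C_1 → C_0 is given by ∂[p,q] = [q] − [p].
The 10×30 boundary matrix has rank 9 and Smith normal form diag(1,1,1,1,1,1,1,1,1).

The boundary map ∂_2: C_2 → C_1 sends each 2-simplex [p,q,r] to [q,r] − [p,r] + [p,q]. For instance
  ∂[v_5,v_6,v_7] = [v_6,v_7] − [v_5,v_7] + [v_5,v_6],
  ∂[v_0,v_1,v_5] = [v_1,v_5] − [v_0,v_5] + [v_0,v_1].
The 30×20 boundary matrix has rank 20 and Smith normal form diag(1,1,1,1,1,1,1,1,1,1,1,1,1,1,1,1,1,1,1,2).

Now H_k = ker ∂_k / im ∂_{k+1}, so:

  H_0: rank C_0 − rank ∂_1 = 10 − 9 = 1, and the invariant factors of ∂_1 are all 1, so H_0 = Z.
  H_1: rank ker ∂_1 − rank ∂_2 = (30 − 9) − 20 = 1, and ∂_2 has invariant factor 2 > 1, so H_1 = Z ⊕ Z/2Z.
  H_2: rank ker ∂_2 − rank ∂_3 = (20 − 20) − 0 = 0, and there is no ∂_3, so H_2 = 0.

(K is a triangulation of the Klein bottle.)

Hence the Betti numbers are b_0 = 1, b_1 = 1, b_2 = 0.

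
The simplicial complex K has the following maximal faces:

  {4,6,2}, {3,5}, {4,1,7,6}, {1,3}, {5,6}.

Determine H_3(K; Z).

Fix the vertex order 1 < 2 < 3 < 4 < 5 < 6 < 7 and write every simplex with vertices in increasing order. Then dim K = 3 and the simplices of K are:

  0-simplices (7): [1], [2], [3], [4], [5], [6], [7]
  1-simplices (11): [1,3], [1,4], [1,6], [1,7], [2,4], [2,6], [3,5], [4,6], [4,7], [5,6], [6,7]
  2-simplices (5): [1,4,6], [1,4,7], [1,6,7], [2,4,6], [4,6,7]
  3-simplices (1): [1,4,6,7]

so the chain groups are C_0 ≅ Z^7, C_1 ≅ Z^11, C_2 ≅ Z^5, C_3 ≅ Z^1.

∂_1: C_1 → C_0 maps an edge to its endpoints' difference, ∂[p,q] = q − p.
The resulting 7×11 matrix has rank 6, and its Smith normal form has invariant factors (1,1,1,1,1,1).

The boundary map ∂_2: C_2 → C_1 acts by ∂[p,q,r] = [q,r] − [p,r] + [p,q]. For instance
  ∂[1,4,6] = [4,6] − [1,6] + [1,4],
  ∂[4,6,7] = [6,7] − [4,7] + [4,6].
The 11×5 boundary matrix has rank 4 and Smith normal form diag(1,1,1,1).

The boundary map ∂_3: C_3 → C_2 sends each 3-simplex σ to the alternating sum Σ_i (−1)^i (σ with its i-th vertex removed). For instance
  ∂[1,4,6,7] = [4,6,7] − [1,6,7] + [1,4,7] − [1,4,6].
The resulting 5×1 matrix has rank 1, and its Smith normal form has invariant factors (1).

Reading off H_k = ker ∂_k / im ∂_{k+1}:

  H_3: rank ker ∂_3 − rank ∂_4 = (1 − 1) − 0 = 0, and there is no ∂_4, so H_3 = 0.

H_3 = 0.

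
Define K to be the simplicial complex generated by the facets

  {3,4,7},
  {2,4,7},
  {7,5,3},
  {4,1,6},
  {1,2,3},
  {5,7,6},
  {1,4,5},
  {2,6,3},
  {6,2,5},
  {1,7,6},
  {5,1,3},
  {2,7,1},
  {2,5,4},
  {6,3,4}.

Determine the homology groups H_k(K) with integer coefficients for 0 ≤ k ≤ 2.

H_0 = Z,  H_1 = Z^2,  H_2 = Z.

Take the total order 1 < 2 < 3 < 4 < 5 < 6 < 7 on the vertex set. Then K (dimension 2) consists of the simplices:

  0-simplices (7): [1], [2], [3], [4], [5], [6], [7]
  1-simplices (21): [1,2], [1,3], [1,4], [1,5], [1,6], [1,7], [2,3], [2,4], [2,5], [2,6], [2,7], [3,4], [3,5], [3,6], [3,7], [4,5], [4,6], [4,7], [5,6], [5,7], [6,7]
  2-simplices (14): [1,2,3], [1,2,7], [1,3,5], [1,4,5], [1,4,6], [1,6,7], [2,3,6], [2,4,5], [2,4,7], [2,5,6], [3,4,6], [3,4,7], [3,5,7], [5,6,7]

giving chain groups C_0 ≅ Z^7, C_1 ≅ Z^21, C_2 ≅ Z^14.

The boundary map ∂_1: C_1 → C_0 maps an edge to its endpoints' difference, ∂[p,q] = q − p. For instance
  ∂[2,3] = [3] − [2].
The resulting 7×21 matrix has rank 6, and its Smith normal form has invariant factors (1,1,1,1,1,1).

The boundary map ∂_2: C_2 → C_1 sends each 2-simplex [p,q,r] to [q,r] − [p,r] + [p,q]. For instance
  ∂[3,5,7] = [5,7] − [3,7] + [3,5],
  ∂[5,6,7] = [6,7] − [5,7] + [5,6].
The resulting 21×14 matrix has rank 13, and its Smith normal form has invariant factors (1,1,1,1,1,1,1,1,1,1,1,1,1).

From H_k ≅ ker(∂_k) / im(∂_{k+1}) we obtain:

  H_0: rank C_0 − rank ∂_1 = 7 − 6 = 1, and the invariant factors of ∂_1 are all 1, so H_0 ≅ Z.
  H_1: rank ker ∂_1 − rank ∂_2 = (21 − 6) − 13 = 2, and the invariant factors of ∂_2 are all 1, so H_1 ≅ Z^2.
  H_2: rank ker ∂_2 − rank ∂_3 = (14 − 13) − 0 = 1, and there is no ∂_3, so H_2 ≅ Z.

As a check, the Euler characteristic is 7 − 21 + 14 = 0, which agrees with 1 − 2 + 1 = 0.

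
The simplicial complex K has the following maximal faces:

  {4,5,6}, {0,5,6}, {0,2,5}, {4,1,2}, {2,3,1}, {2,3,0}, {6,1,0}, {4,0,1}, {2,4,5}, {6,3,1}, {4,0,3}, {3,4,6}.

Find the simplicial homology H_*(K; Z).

H_0 = Z,  H_1 = Z/2,  H_2 = 0.

Fix the vertex order 0 < 1 < 2 < 3 < 4 < 5 < 6 and write every simplex with vertices in increasing order. Then dim K = 2 and the simplices of K are:

  0-simplices (7): [0], [1], [2], [3], [4], [5], [6]
  1-simplices (18): [0,1], [0,2], [0,3], [0,4], [0,5], [0,6], [1,2], [1,3], [1,4], [1,6], [2,3], [2,4], [2,5], [3,4], [3,6], [4,5], [4,6], [5,6]
  2-simplices (12): [0,1,4], [0,1,6], [0,2,3], [0,2,5], [0,3,4], [0,5,6], [1,2,3], [1,2,4], [1,3,6], [2,4,5], [3,4,6], [4,5,6]

giving chain groups C_0 ≅ Z^7, C_1 ≅ Z^18, C_2 ≅ Z^12.

Boundary ∂_1: C_1 → C_0 is given by ∂[p,q] = [q] − [p].
As a 7×18 matrix over Z this has rank 6, with invariant factors (1,1,1,1,1,1).

The boundary map ∂_2: C_2 → C_1 acts by ∂[p,q,r] = [q,r] − [p,r] + [p,q]. For instance
  ∂[3,4,6] = [4,6] − [3,6] + [3,4],
  ∂[4,5,6] = [5,6] − [4,6] + [4,5].
As a 18×12 matrix over Z this has rank 12, with invariant factors (1,1,1,1,1,1,1,1,1,1,1,2).

Now H_k = ker ∂_k / im ∂_{k+1}, so:

  H_0: rank C_0 − rank ∂_1 = 7 − 6 = 1, and the invariant factors of ∂_1 are all 1, so H_0 ≅ Z.
  H_1: rank ker ∂_1 − rank ∂_2 = (18 − 6) − 12 = 0, and ∂_2 has invariant factor 2 > 1, so H_1 ≅ Z/2.
  H_2: rank ker ∂_2 − rank ∂_3 = (12 − 12) − 0 = 0, and there is no ∂_3, so H_2 ≅ 0.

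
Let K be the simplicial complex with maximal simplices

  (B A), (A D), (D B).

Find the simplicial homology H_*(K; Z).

We work with the vertex ordering A < B < D. The simplices of K, each written with vertices in increasing order, are:

  0-simplices (3): A, B, D
  1-simplices (3): AB, AD, BD

Hence C_0 ≅ Z^3, C_1 ≅ Z^3.

The boundary map ∂_1: C_1 → C_0 sends each edge [p,q] (with p < q) to q − p. For instance
  ∂BD = D − B.
This gives a 3×3 integer matrix of rank 2; reducing to Smith normal form yields diagonal entries (1,1).

Now H_k = ker ∂_k / im ∂_{k+1}, so:

  H_0: rank C_0 − rank ∂_1 = 3 − 2 = 1, and the invariant factors of ∂_1 are all 1, so H_0 = Z.
  H_1: rank ker ∂_1 − rank ∂_2 = (3 − 2) − 0 = 1, and there is no ∂_2, so H_1 = Z.

As a check, the Euler characteristic is 3 − 3 = 0, which agrees with 1 − 1 = 0.

H_0 ≅ Z,  H_1 ≅ Z.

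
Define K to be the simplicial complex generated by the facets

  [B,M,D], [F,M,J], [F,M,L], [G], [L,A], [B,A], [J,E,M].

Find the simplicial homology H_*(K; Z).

H_0 = Z^2,  H_1 = Z,  H_2 = 0.

We work with the vertex ordering A < B < D < E < F < G < J < L < M. The simplices of K, each written with vertices in increasing order, are:

  0-simplices (9): A, B, D, E, F, G, J, L, M
  1-simplices (12): AB, AL, BD, BM, DM, EJ, EM, FJ, FL, FM, JM, LM
  2-simplices (4): BDM, EJM, FJM, FLM

giving chain groups C_0 ≅ Z^9, C_1 ≅ Z^12, C_2 ≅ Z^4.

The boundary map ∂_1: C_1 → C_0 maps an edge to its endpoints' difference, ∂[p,q] = q − p. For instance
  ∂FL = L − F.
As a 9×12 matrix over Z this has rank 7, with invariant factors (1,1,1,1,1,1,1).

The boundary map ∂_2: C_2 → C_1 acts by ∂[p,q,r] = [q,r] − [p,r] + [p,q]. For instance
  ∂EJM = JM − EM + EJ,
  ∂FJM = JM − FM + FJ.
The resulting 12×4 matrix has rank 4, and its Smith normal form has invariant factors (1,1,1,1).

Reading off H_k = ker ∂_k / im ∂_{k+1}:

  H_0: rank C_0 − rank ∂_1 = 9 − 7 = 2, and the invariant factors of ∂_1 are all 1, so H_0 = Z^2.
  H_1: rank ker ∂_1 − rank ∂_2 = (12 − 7) − 4 = 1, and the invariant factors of ∂_2 are all 1, so H_1 = Z.
  H_2: rank ker ∂_2 − rank ∂_3 = (4 − 4) − 0 = 0, and there is no ∂_3, so H_2 = 0.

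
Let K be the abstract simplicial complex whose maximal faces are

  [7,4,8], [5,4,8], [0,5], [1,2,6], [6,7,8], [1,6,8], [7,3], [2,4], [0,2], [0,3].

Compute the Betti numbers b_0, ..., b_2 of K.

K has 9 vertices, 16 edges, 5 triangles.
rank ∂_0 = 0, rank ∂_1 = 8 ⇒ b_0 = 9 − 0 − 8 = 1; all invariant factors of ∂_1 are 1 so no torsion. So H_0 ≅ Z.
rank ∂_1 = 8, rank ∂_2 = 5 ⇒ b_1 = 16 − 8 − 5 = 3; all invariant factors of ∂_2 are 1 so no torsion. So H_1 ≅ Z^3.
rank ∂_2 = 5, rank ∂_3 = 0 ⇒ b_2 = 5 − 5 − 0 = 0. So H_2 ≅ 0.

b_0 = 1, b_1 = 3, b_2 = 0.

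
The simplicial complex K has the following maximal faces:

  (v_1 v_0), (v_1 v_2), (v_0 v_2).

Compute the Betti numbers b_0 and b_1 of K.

We work with the vertex ordering v_0 < v_1 < v_2. The simplices of K, each written with vertices in increasing order, are:

  0-simplices (3): [v_0], [v_1], [v_2]
  1-simplices (3): [v_0,v_1], [v_0,v_2], [v_1,v_2]

Hence C_0 ≅ Z^3, C_1 ≅ Z^3.

∂_1: C_1 → C_0 maps an edge to its endpoints' difference, ∂[p,q] = q − p.
As a 3×3 matrix over Z this has rank 2, with invariant factors (1,1).

Computing H_k = (kernel of ∂_k) / (image of ∂_{k+1}):

  H_0: rank C_0 − rank ∂_1 = 3 − 2 = 1, and the invariant factors of ∂_1 are all 1, so H_0 ≅ Z.
  H_1: rank ker ∂_1 − rank ∂_2 = (3 − 2) − 0 = 1, and there is no ∂_2, so H_1 ≅ Z.

As a check, the Euler characteristic is 3 − 3 = 0, which agrees with 1 − 1 = 0.

Hence the Betti numbers are b_0 = 1, b_1 = 1.

b_0 = 1, b_1 = 1.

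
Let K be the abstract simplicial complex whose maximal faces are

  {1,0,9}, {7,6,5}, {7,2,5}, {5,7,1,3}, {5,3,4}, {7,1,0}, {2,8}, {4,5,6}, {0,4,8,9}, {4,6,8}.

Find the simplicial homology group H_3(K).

Take the total order 0 < 1 < 2 < 3 < 4 < 5 < 6 < 7 < 8 < 9 on the vertex set. Then K (dimension 3) consists of the simplices:

  0-simplices (10): [0], [1], [2], [3], [4], [5], [6], [7], [8], [9]
  1-simplices (24): (24 of them)
  2-simplices (15): [0,1,7], [0,1,9], [0,4,8], [0,4,9], [0,8,9], [1,3,5], [1,3,7], [1,5,7], [2,5,7], [3,4,5], [3,5,7], [4,5,6], [4,6,8], [4,8,9], [5,6,7]
  3-simplices (2): [0,4,8,9], [1,3,5,7]

giving chain groups C_0 ≅ Z^10, C_1 ≅ Z^24, C_2 ≅ Z^15, C_3 ≅ Z^2.

∂_1: C_1 → C_0 maps an edge to its endpoints' difference, ∂[p,q] = q − p. For instance
  ∂[0,8] = [8] − [0].
This gives a 10×24 integer matrix of rank 9; reducing to Smith normal form yields diagonal entries (1,1,1,1,1,1,1,1,1).

∂_2: C_2 → C_1 acts by ∂[p,q,r] = [q,r] − [p,r] + [p,q]. For instance
  ∂[2,5,7] = [5,7] − [2,7] + [2,5],
  ∂[1,5,7] = [5,7] − [1,7] + [1,5].
As a 24×15 matrix over Z this has rank 13, with invariant factors (1,1,1,1,1,1,1,1,1,1,1,1,1).

∂_3: C_3 → C_2 sends each 3-simplex σ to the alternating sum Σ_i (−1)^i (σ with its i-th vertex removed). For instance
  ∂[0,4,8,9] = [4,8,9] − [0,8,9] + [0,4,9] − [0,4,8],
  ∂[1,3,5,7] = [3,5,7] − [1,5,7] + [1,3,7] − [1,3,5].
As a 15×2 matrix over Z this has rank 2, with invariant factors (1,1).

Now H_k = ker ∂_k / im ∂_{k+1}, so:

  H_3: rank ker ∂_3 − rank ∂_4 = (2 − 2) − 0 = 0, and there is no ∂_4, so H_3 ≅ 0.

H_3 = 0.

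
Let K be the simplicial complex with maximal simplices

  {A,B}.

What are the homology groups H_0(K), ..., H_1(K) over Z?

H_0 = Z,  H_1 = 0.

Take the total order A < B on the vertex set. Then K (dimension 1) consists of the simplices:

  0-simplices (2): A, B
  1-simplices (1): AB

so the chain groups are C_0 ≅ Z^2, C_1 ≅ Z^1.

∂_1: C_1 → C_0 is given by ∂[p,q] = [q] − [p].
As a 2×1 matrix over Z this has rank 1, with invariant factors (1).

Computing H_k = (kernel of ∂_k) / (image of ∂_{k+1}):

  H_0: rank C_0 − rank ∂_1 = 2 − 1 = 1, and the invariant factors of ∂_1 are all 1, so H_0 = Z.
  H_1: rank ker ∂_1 − rank ∂_2 = (1 − 1) − 0 = 0, and there is no ∂_2, so H_1 = 0.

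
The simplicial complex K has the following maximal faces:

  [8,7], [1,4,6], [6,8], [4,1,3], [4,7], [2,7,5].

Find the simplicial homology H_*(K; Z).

We work with the vertex ordering 1 < 2 < 3 < 4 < 5 < 6 < 7 < 8. The simplices of K, each written with vertices in increasing order, are:

  0-simplices (8): [1], [2], [3], [4], [5], [6], [7], [8]
  1-simplices (11): [1,3], [1,4], [1,6], [2,5], [2,7], [3,4], [4,6], [4,7], [5,7], [6,8], [7,8]
  2-simplices (3): [1,3,4], [1,4,6], [2,5,7]

so the chain groups are C_0 ≅ Z^8, C_1 ≅ Z^11, C_2 ≅ Z^3.

Boundary ∂_1: C_1 → C_0 sends each edge [p,q] (with p < q) to q − p. For instance
  ∂[1,3] = [3] − [1].
As a 8×11 matrix over Z this has rank 7, with invariant factors (1,1,1,1,1,1,1).

∂_2: C_2 → C_1 sends each 2-simplex [p,q,r] to [q,r] − [p,r] + [p,q]. For instance
  ∂[2,5,7] = [5,7] − [2,7] + [2,5],
  ∂[1,3,4] = [3,4] − [1,4] + [1,3].
As a 11×3 matrix over Z this has rank 3, with invariant factors (1,1,1).

Now H_k = ker ∂_k / im ∂_{k+1}, so:

  H_0: rank C_0 − rank ∂_1 = 8 − 7 = 1, and the invariant factors of ∂_1 are all 1, so H_0 = Z.
  H_1: rank ker ∂_1 − rank ∂_2 = (11 − 7) − 3 = 1, and the invariant factors of ∂_2 are all 1, so H_1 = Z.
  H_2: rank ker ∂_2 − rank ∂_3 = (3 − 3) − 0 = 0, and there is no ∂_3, so H_2 = 0.

H_0 ≅ Z,  H_1 ≅ Z,  H_2 = 0.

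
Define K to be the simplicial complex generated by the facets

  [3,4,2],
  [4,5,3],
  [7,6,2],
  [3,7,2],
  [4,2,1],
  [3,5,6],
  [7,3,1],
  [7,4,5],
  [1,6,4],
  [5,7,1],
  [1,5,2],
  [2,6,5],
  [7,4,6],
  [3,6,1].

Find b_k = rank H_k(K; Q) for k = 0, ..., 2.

We work with the vertex ordering 1 < 2 < 3 < 4 < 5 < 6 < 7. The simplices of K, each written with vertices in increasing order, are:

  0-simplices (7): [1], [2], [3], [4], [5], [6], [7]
  1-simplices (21): [1,2], [1,3], [1,4], [1,5], [1,6], [1,7], [2,3], [2,4], [2,5], [2,6], [2,7], [3,4], [3,5], [3,6], [3,7], [4,5], [4,6], [4,7], [5,6], [5,7], [6,7]
  2-simplices (14): [1,2,4], [1,2,5], [1,3,6], [1,3,7], [1,4,6], [1,5,7], [2,3,4], [2,3,7], [2,5,6], [2,6,7], [3,4,5], [3,5,6], [4,5,7], [4,6,7]

Hence C_0 ≅ Z^7, C_1 ≅ Z^21, C_2 ≅ Z^14.

∂_1: C_1 → C_0 is given by ∂[p,q] = [q] − [p]. For instance
  ∂[1,3] = [3] − [1].
This gives a 7×21 integer matrix of rank 6; reducing to Smith normal form yields diagonal entries (1,1,1,1,1,1).

The boundary map ∂_2: C_2 → C_1 acts by ∂[p,q,r] = [q,r] − [p,r] + [p,q]. For instance
  ∂[2,5,6] = [5,6] − [2,6] + [2,5],
  ∂[3,5,6] = [5,6] − [3,6] + [3,5].
The 21×14 boundary matrix has rank 13 and Smith normal form diag(1,1,1,1,1,1,1,1,1,1,1,1,1).

From H_k ≅ ker(∂_k) / im(∂_{k+1}) we obtain:

  H_0: rank C_0 − rank ∂_1 = 7 − 6 = 1, and the invariant factors of ∂_1 are all 1, so H_0 ≅ Z.
  H_1: rank ker ∂_1 − rank ∂_2 = (21 − 6) − 13 = 2, and the invariant factors of ∂_2 are all 1, so H_1 ≅ Z^2.
  H_2: rank ker ∂_2 − rank ∂_3 = (14 − 13) − 0 = 1, and there is no ∂_3, so H_2 ≅ Z.

Hence the Betti numbers are b_0 = 1, b_1 = 2, b_2 = 1.

b_0 = 1, b_1 = 2, b_2 = 1.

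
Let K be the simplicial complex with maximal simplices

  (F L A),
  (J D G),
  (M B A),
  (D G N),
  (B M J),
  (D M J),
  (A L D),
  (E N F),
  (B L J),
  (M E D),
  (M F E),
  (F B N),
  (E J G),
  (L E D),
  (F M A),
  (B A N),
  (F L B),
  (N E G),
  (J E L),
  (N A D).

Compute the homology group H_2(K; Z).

H_2 = 0.

Take the total order A < B < D < E < F < G < J < L < M < N on the vertex set. Then K (dimension 2) consists of the simplices:

  0-simplices (10): A, B, D, E, F, G, J, L, M, N
  1-simplices (30): AB, AD, AF, AL, AM, AN, BF, BJ, BL, BM, BN, DE, DG, DJ, DL, DM, DN, EF, EG, EJ, EL, EM, EN, FL, FM, FN, GJ, GN, JL, JM
  2-simplices (20): ABM, ABN, ADL, ADN, AFL, AFM, BFL, BFN, BJL, BJM, DEL, DEM, DGJ, DGN, DJM, EFM, EFN, EGJ, EGN, EJL

Hence C_0 ≅ Z^10, C_1 ≅ Z^30, C_2 ≅ Z^20.

The boundary map ∂_1: C_1 → C_0 is given by ∂[p,q] = [q] − [p]. For instance
  ∂AD = D − A.
This gives a 10×30 integer matrix of rank 9; reducing to Smith normal form yields diagonal entries (1,1,1,1,1,1,1,1,1).

The boundary map ∂_2: C_2 → C_1 acts by ∂[p,q,r] = [q,r] − [p,r] + [p,q]. For instance
  ∂BFN = FN − BN + BF,
  ∂ABN = BN − AN + AB.
The resulting 30×20 matrix has rank 20, and its Smith normal form has invariant factors (1,1,1,1,1,1,1,1,1,1,1,1,1,1,1,1,1,1,1,2).

Now H_k = ker ∂_k / im ∂_{k+1}, so:

  H_2: rank ker ∂_2 − rank ∂_3 = (20 − 20) − 0 = 0, and there is no ∂_3, so H_2 ≅ 0.

(K is a triangulation of the Klein bottle.)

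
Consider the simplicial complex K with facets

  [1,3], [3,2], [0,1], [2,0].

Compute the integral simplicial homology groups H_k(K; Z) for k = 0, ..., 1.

H_0 = Z,  H_1 = Z.

We work with the vertex ordering 0 < 1 < 2 < 3. The simplices of K, each written with vertices in increasing order, are:

  0-simplices (4): [0], [1], [2], [3]
  1-simplices (4): [0,1], [0,2], [1,3], [2,3]

Hence C_0 ≅ Z^4, C_1 ≅ Z^4.

The boundary map ∂_1: C_1 → C_0 sends each edge [p,q] (with p < q) to q − p.
This gives a 4×4 integer matrix of rank 3; reducing to Smith normal form yields diagonal entries (1,1,1).

Now H_k = ker ∂_k / im ∂_{k+1}, so:

  H_0: rank C_0 − rank ∂_1 = 4 − 3 = 1, and the invariant factors of ∂_1 are all 1, so H_0 ≅ Z.
  H_1: rank ker ∂_1 − rank ∂_2 = (4 − 3) − 0 = 1, and there is no ∂_2, so H_1 ≅ Z.

(K is a triangulation of the circle S^1.)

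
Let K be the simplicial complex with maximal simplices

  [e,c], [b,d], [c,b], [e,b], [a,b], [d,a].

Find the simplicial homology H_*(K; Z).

H_0 ≅ Z,  H_1 ≅ Z^2.

Order the vertices as a < b < c < d < e. Listing each simplex with vertices in this order, K has dimension 1 with simplices:

  0-simplices (5): a, b, c, d, e
  1-simplices (6): ab, ad, bc, bd, be, ce

Hence C_0 ≅ Z^5, C_1 ≅ Z^6.

The boundary map ∂_1: C_1 → C_0 is given by ∂[p,q] = [q] − [p]. For instance
  ∂be = e − b.
The 5×6 boundary matrix has rank 4 and Smith normal form diag(1,1,1,1).

Computing H_k = (kernel of ∂_k) / (image of ∂_{k+1}):

  H_0: rank C_0 − rank ∂_1 = 5 − 4 = 1, and the invariant factors of ∂_1 are all 1, so H_0 ≅ Z.
  H_1: rank ker ∂_1 − rank ∂_2 = (6 − 4) − 0 = 2, and there is no ∂_2, so H_1 ≅ Z^2.

As a check, the Euler characteristic is 5 − 6 = -1, which agrees with 1 − 2 = -1.
(K is a triangulation of a wedge of 2 circles.)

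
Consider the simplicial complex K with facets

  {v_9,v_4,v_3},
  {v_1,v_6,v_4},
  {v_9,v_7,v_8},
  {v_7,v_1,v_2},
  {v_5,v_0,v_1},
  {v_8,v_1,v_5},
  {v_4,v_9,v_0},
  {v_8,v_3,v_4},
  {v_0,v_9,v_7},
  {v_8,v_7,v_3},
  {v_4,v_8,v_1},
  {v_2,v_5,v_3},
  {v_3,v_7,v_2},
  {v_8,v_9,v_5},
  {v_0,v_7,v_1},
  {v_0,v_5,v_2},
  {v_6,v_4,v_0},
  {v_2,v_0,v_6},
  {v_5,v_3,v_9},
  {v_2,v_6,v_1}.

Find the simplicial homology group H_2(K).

We work with the vertex ordering v_0 < v_1 < v_2 < v_3 < v_4 < v_5 < v_6 < v_7 < v_8 < v_9. The simplices of K, each written with vertices in increasing order, are:

  0-simplices (10): [v_0], [v_1], [v_2], [v_3], [v_4], [v_5], [v_6], [v_7], [v_8], [v_9]
  1-simplices (30): (30 of them)
  2-simplices (20): (20 of them)

so the chain groups are C_0 ≅ Z^10, C_1 ≅ Z^30, C_2 ≅ Z^20.

∂_1: C_1 → C_0 is given by ∂[p,q] = [q] − [p].
This gives a 10×30 integer matrix of rank 9; reducing to Smith normal form yields diagonal entries (1,1,1,1,1,1,1,1,1).

The boundary map ∂_2: C_2 → C_1 maps a triangle to the signed sum of its edges. For instance
  ∂[v_0,v_7,v_9] = [v_7,v_9] − [v_0,v_9] + [v_0,v_7],
  ∂[v_1,v_2,v_6] = [v_2,v_6] − [v_1,v_6] + [v_1,v_2].
The resulting 30×20 matrix has rank 20, and its Smith normal form has invariant factors (1,1,1,1,1,1,1,1,1,1,1,1,1,1,1,1,1,1,1,2).

From H_k ≅ ker(∂_k) / im(∂_{k+1}) we obtain:

  H_2: rank ker ∂_2 − rank ∂_3 = (20 − 20) − 0 = 0, and there is no ∂_3, so H_2 = 0.

(K is a triangulation of the Klein bottle.)

H_2 = 0.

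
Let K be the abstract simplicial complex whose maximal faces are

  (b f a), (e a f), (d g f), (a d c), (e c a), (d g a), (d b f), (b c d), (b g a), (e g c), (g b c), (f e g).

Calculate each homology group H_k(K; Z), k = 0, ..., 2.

K has 7 vertices, 18 edges, 12 triangles.
rank ∂_0 = 0, rank ∂_1 = 6 ⇒ b_0 = 7 − 0 − 6 = 1; all invariant factors of ∂_1 are 1 so no torsion. So H_0 ≅ Z.
rank ∂_1 = 6, rank ∂_2 = 12 ⇒ b_1 = 18 − 6 − 12 = 0; ∂_2 has invariant factor(s) [2] giving torsion. So H_1 ≅ Z/2.
rank ∂_2 = 12, rank ∂_3 = 0 ⇒ b_2 = 12 − 12 − 0 = 0. So H_2 ≅ 0.

H_0 ≅ Z,  H_1 ≅ Z/2,  H_2 = 0.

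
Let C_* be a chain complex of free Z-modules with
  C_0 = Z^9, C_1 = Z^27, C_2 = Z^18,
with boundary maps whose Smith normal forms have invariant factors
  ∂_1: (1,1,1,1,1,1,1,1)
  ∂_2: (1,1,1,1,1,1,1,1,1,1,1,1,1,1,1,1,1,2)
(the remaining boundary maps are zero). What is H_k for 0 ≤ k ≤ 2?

H_0 = Z,  H_1 = Z ⊕ Z/2Z,  H_2 = 0.

H_0: b_0 = 9 − 0 − 8 = 1; torsion from ∂_1 factors > 1: none. So H_0 = Z.
H_1: b_1 = 27 − 8 − 18 = 1; torsion from ∂_2 factors > 1: [2]. So H_1 = Z ⊕ Z/2Z.
H_2: b_2 = 18 − 18 − 0 = 0; torsion from ∂_3 factors > 1: none. So H_2 = 0.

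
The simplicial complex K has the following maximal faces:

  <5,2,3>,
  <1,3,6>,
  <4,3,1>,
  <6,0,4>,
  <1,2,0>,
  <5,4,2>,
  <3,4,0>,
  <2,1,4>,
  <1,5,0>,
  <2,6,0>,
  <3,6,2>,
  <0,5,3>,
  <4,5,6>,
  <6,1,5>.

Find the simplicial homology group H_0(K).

Order the vertices as 0 < 1 < 2 < 3 < 4 < 5 < 6. Listing each simplex with vertices in this order, K has dimension 2 with simplices:

  0-simplices (7): [0], [1], [2], [3], [4], [5], [6]
  1-simplices (21): [0,1], [0,2], [0,3], [0,4], [0,5], [0,6], [1,2], [1,3], [1,4], [1,5], [1,6], [2,3], [2,4], [2,5], [2,6], [3,4], [3,5], [3,6], [4,5], [4,6], [5,6]
  2-simplices (14): [0,1,2], [0,1,5], [0,2,6], [0,3,4], [0,3,5], [0,4,6], [1,2,4], [1,3,4], [1,3,6], [1,5,6], [2,3,5], [2,3,6], [2,4,5], [4,5,6]

giving chain groups C_0 ≅ Z^7, C_1 ≅ Z^21, C_2 ≅ Z^14.

∂_1: C_1 → C_0 maps an edge to its endpoints' difference, ∂[p,q] = q − p. For instance
  ∂[0,4] = [4] − [0].
As a 7×21 matrix over Z this has rank 6, with invariant factors (1,1,1,1,1,1).

The boundary map ∂_2: C_2 → C_1 sends each 2-simplex [p,q,r] to [q,r] − [p,r] + [p,q]. For instance
  ∂[1,5,6] = [5,6] − [1,6] + [1,5],
  ∂[2,3,5] = [3,5] − [2,5] + [2,3].
The resulting 21×14 matrix has rank 13, and its Smith normal form has invariant factors (1,1,1,1,1,1,1,1,1,1,1,1,1).

Now H_k = ker ∂_k / im ∂_{k+1}, so:

  H_0: rank C_0 − rank ∂_1 = 7 − 6 = 1, and the invariant factors of ∂_1 are all 1, so H_0 = Z.

H_0 = Z.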